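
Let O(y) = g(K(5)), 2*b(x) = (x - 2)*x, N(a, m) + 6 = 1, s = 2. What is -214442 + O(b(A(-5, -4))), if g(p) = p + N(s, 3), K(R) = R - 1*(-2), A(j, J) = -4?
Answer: -214440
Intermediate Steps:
N(a, m) = -5 (N(a, m) = -6 + 1 = -5)
b(x) = x*(-2 + x)/2 (b(x) = ((x - 2)*x)/2 = ((-2 + x)*x)/2 = (x*(-2 + x))/2 = x*(-2 + x)/2)
K(R) = 2 + R (K(R) = R + 2 = 2 + R)
g(p) = -5 + p (g(p) = p - 5 = -5 + p)
O(y) = 2 (O(y) = -5 + (2 + 5) = -5 + 7 = 2)
-214442 + O(b(A(-5, -4))) = -214442 + 2 = -214440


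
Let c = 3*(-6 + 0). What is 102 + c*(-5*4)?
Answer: 462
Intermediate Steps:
c = -18 (c = 3*(-6) = -18)
102 + c*(-5*4) = 102 - (-90)*4 = 102 - 18*(-20) = 102 + 360 = 462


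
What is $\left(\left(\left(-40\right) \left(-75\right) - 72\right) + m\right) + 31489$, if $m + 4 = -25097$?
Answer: $9316$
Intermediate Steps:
$m = -25101$ ($m = -4 - 25097 = -25101$)
$\left(\left(\left(-40\right) \left(-75\right) - 72\right) + m\right) + 31489 = \left(\left(\left(-40\right) \left(-75\right) - 72\right) - 25101\right) + 31489 = \left(\left(3000 - 72\right) - 25101\right) + 31489 = \left(2928 - 25101\right) + 31489 = -22173 + 31489 = 9316$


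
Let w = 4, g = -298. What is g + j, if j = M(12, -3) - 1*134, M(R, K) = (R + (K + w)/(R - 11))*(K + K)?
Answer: -510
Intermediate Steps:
M(R, K) = 2*K*(R + (4 + K)/(-11 + R)) (M(R, K) = (R + (K + 4)/(R - 11))*(K + K) = (R + (4 + K)/(-11 + R))*(2*K) = 2*K*(R + (4 + K)/(-11 + R)))
j = -212 (j = 2*(-3)*(4 - 3 + 12**2 - 11*12)/(-11 + 12) - 1*134 = 2*(-3)*(4 - 3 + 144 - 132)/1 - 134 = 2*(-3)*1*13 - 134 = -78 - 134 = -212)
g + j = -298 - 212 = -510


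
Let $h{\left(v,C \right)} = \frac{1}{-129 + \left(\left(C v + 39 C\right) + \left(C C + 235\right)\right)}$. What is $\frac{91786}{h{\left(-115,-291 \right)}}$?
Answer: $9812198758$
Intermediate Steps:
$h{\left(v,C \right)} = \frac{1}{106 + C^{2} + 39 C + C v}$ ($h{\left(v,C \right)} = \frac{1}{-129 + \left(\left(39 C + C v\right) + \left(C^{2} + 235\right)\right)} = \frac{1}{-129 + \left(\left(39 C + C v\right) + \left(235 + C^{2}\right)\right)} = \frac{1}{-129 + \left(235 + C^{2} + 39 C + C v\right)} = \frac{1}{106 + C^{2} + 39 C + C v}$)
$\frac{91786}{h{\left(-115,-291 \right)}} = \frac{91786}{\frac{1}{106 + \left(-291\right)^{2} + 39 \left(-291\right) - -33465}} = \frac{91786}{\frac{1}{106 + 84681 - 11349 + 33465}} = \frac{91786}{\frac{1}{106903}} = 91786 \frac{1}{\frac{1}{106903}} = 91786 \cdot 106903 = 9812198758$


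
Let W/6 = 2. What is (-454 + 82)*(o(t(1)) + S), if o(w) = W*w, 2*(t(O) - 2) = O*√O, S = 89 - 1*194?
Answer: 27900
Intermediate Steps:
S = -105 (S = 89 - 194 = -105)
W = 12 (W = 6*2 = 12)
t(O) = 2 + O^(3/2)/2 (t(O) = 2 + (O*√O)/2 = 2 + O^(3/2)/2)
o(w) = 12*w
(-454 + 82)*(o(t(1)) + S) = (-454 + 82)*(12*(2 + 1^(3/2)/2) - 105) = -372*(12*(2 + (½)*1) - 105) = -372*(12*(2 + ½) - 105) = -372*(12*(5/2) - 105) = -372*(30 - 105) = -372*(-75) = 27900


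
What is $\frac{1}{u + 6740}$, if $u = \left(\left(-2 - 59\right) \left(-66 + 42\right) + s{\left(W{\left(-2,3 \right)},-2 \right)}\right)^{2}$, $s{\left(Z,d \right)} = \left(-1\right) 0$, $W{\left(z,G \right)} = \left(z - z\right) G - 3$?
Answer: $\frac{1}{2150036} \approx 4.6511 \cdot 10^{-7}$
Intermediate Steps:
$W{\left(z,G \right)} = -3$ ($W{\left(z,G \right)} = 0 G - 3 = 0 - 3 = -3$)
$s{\left(Z,d \right)} = 0$
$u = 2143296$ ($u = \left(\left(-2 - 59\right) \left(-66 + 42\right) + 0\right)^{2} = \left(\left(-61\right) \left(-24\right) + 0\right)^{2} = \left(1464 + 0\right)^{2} = 1464^{2} = 2143296$)
$\frac{1}{u + 6740} = \frac{1}{2143296 + 6740} = \frac{1}{2150036}$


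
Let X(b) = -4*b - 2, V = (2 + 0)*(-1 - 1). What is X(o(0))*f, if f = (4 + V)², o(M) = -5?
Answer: 0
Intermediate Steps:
V = -4 (V = 2*(-2) = -4)
f = 0 (f = (4 - 4)² = 0² = 0)
X(b) = -2 - 4*b
X(o(0))*f = (-2 - 4*(-5))*0 = (-2 + 20)*0 = 18*0 = 0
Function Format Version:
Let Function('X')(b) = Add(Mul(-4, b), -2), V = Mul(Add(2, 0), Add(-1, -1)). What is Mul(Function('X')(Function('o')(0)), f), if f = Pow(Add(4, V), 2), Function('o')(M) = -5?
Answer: 0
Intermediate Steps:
V = -4 (V = Mul(2, -2) = -4)
f = 0 (f = Pow(Add(4, -4), 2) = Pow(0, 2) = 0)
Function('X')(b) = Add(-2, Mul(-4, b))
Mul(Function('X')(Function('o')(0)), f) = Mul(Add(-2, Mul(-4, -5)), 0) = Mul(Add(-2, 20), 0) = Mul(18, 0) = 0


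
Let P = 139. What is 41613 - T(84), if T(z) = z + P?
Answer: 41390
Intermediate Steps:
T(z) = 139 + z (T(z) = z + 139 = 139 + z)
41613 - T(84) = 41613 - (139 + 84) = 41613 - 1*223 = 41613 - 223 = 41390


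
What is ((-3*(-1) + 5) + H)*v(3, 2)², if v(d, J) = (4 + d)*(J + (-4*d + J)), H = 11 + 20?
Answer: 122304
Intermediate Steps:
H = 31
v(d, J) = (4 + d)*(-4*d + 2*J) (v(d, J) = (4 + d)*(J + (J - 4*d)) = (4 + d)*(-4*d + 2*J))
((-3*(-1) + 5) + H)*v(3, 2)² = ((-3*(-1) + 5) + 31)*(-16*3 - 4*3² + 8*2 + 2*2*3)² = ((3 + 5) + 31)*(-48 - 4*9 + 16 + 12)² = (8 + 31)*(-48 - 36 + 16 + 12)² = 39*(-56)² = 39*3136 = 122304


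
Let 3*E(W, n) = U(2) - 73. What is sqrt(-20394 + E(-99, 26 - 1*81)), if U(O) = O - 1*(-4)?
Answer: I*sqrt(183747)/3 ≈ 142.89*I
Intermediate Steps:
U(O) = 4 + O (U(O) = O + 4 = 4 + O)
E(W, n) = -67/3 (E(W, n) = ((4 + 2) - 73)/3 = (6 - 73)/3 = (1/3)*(-67) = -67/3)
sqrt(-20394 + E(-99, 26 - 1*81)) = sqrt(-20394 - 67/3) = sqrt(-61249/3) = I*sqrt(183747)/3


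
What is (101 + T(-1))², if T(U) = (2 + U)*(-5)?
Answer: 9216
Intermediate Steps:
T(U) = -10 - 5*U
(101 + T(-1))² = (101 + (-10 - 5*(-1)))² = (101 + (-10 + 5))² = (101 - 5)² = 96² = 9216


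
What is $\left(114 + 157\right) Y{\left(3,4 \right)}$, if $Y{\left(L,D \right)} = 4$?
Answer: $1084$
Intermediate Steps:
$\left(114 + 157\right) Y{\left(3,4 \right)} = \left(114 + 157\right) 4 = 271 \cdot 4 = 1084$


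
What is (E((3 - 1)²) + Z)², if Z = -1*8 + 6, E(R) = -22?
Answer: 576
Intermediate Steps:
Z = -2 (Z = -8 + 6 = -2)
(E((3 - 1)²) + Z)² = (-22 - 2)² = (-24)² = 576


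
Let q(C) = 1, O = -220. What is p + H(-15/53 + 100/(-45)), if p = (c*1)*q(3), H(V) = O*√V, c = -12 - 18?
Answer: -30 - 220*I*√63335/159 ≈ -30.0 - 348.21*I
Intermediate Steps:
c = -30
H(V) = -220*√V
p = -30 (p = -30*1*1 = -30*1 = -30)
p + H(-15/53 + 100/(-45)) = -30 - 220*√(-15/53 + 100/(-45)) = -30 - 220*√(-15*1/53 + 100*(-1/45)) = -30 - 220*√(-15/53 - 20/9) = -30 - 220*I*√63335/159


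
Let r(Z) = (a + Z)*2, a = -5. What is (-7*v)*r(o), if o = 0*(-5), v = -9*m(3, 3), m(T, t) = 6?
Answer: -3780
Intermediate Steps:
v = -54 (v = -9*6 = -54)
o = 0
r(Z) = -10 + 2*Z (r(Z) = (-5 + Z)*2 = -10 + 2*Z)
(-7*v)*r(o) = (-7*(-54))*(-10 + 2*0) = 378*(-10 + 0) = 378*(-10) = -3780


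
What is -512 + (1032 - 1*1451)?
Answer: -931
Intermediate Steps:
-512 + (1032 - 1*1451) = -512 + (1032 - 1451) = -512 - 419 = -931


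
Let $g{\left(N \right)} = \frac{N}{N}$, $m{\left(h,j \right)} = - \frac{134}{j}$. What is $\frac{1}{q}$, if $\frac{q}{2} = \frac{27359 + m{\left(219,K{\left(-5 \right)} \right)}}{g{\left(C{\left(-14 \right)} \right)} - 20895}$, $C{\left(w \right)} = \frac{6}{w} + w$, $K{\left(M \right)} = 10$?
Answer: $- \frac{52235}{136728} \approx -0.38204$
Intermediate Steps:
$C{\left(w \right)} = w + \frac{6}{w}$
$g{\left(N \right)} = 1$
$q = - \frac{136728}{52235}$ ($q = 2 \frac{27359 - \frac{134}{10}}{1 - 20895} = 2 \frac{27359 - \frac{67}{5}}{-20894} = 2 \left(27359 - \frac{67}{5}\right) \left(- \frac{1}{20894}\right) = 2 \cdot \frac{136728}{5} \left(- \frac{1}{20894}\right) = 2 \left(- \frac{68364}{52235}\right) = - \frac{136728}{52235} \approx -2.6176$)
$\frac{1}{q} = \frac{1}{- \frac{136728}{52235}} = - \frac{52235}{136728}$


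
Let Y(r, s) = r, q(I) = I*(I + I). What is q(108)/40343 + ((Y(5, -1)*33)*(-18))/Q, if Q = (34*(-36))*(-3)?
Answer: -632561/2743324 ≈ -0.23058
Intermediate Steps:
q(I) = 2*I**2 (q(I) = I*(2*I) = 2*I**2)
Q = 3672 (Q = -1224*(-3) = 3672)
q(108)/40343 + ((Y(5, -1)*33)*(-18))/Q = (2*108**2)/40343 + ((5*33)*(-18))/3672 = (2*11664)*(1/40343) + (165*(-18))*(1/3672) = 23328*(1/40343) - 2970*1/3672 = 23328/40343 - 55/68 = -632561/2743324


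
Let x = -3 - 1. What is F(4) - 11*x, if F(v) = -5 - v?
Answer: 35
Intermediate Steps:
x = -4
F(4) - 11*x = (-5 - 1*4) - 11*(-4) = (-5 - 4) + 44 = -9 + 44 = 35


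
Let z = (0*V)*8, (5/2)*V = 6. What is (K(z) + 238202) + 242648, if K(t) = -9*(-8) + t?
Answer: 480922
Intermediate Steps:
V = 12/5 (V = (⅖)*6 = 12/5 ≈ 2.4000)
z = 0 (z = (0*(12/5))*8 = 0*8 = 0)
K(t) = 72 + t
(K(z) + 238202) + 242648 = ((72 + 0) + 238202) + 242648 = (72 + 238202) + 242648 = 238274 + 242648 = 480922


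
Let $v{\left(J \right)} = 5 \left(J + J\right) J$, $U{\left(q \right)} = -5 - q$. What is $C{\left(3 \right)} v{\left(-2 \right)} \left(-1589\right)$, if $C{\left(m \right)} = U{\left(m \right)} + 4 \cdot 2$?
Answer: $0$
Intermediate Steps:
$C{\left(m \right)} = 3 - m$ ($C{\left(m \right)} = \left(-5 - m\right) + 4 \cdot 2 = \left(-5 - m\right) + 8 = 3 - m$)
$v{\left(J \right)} = 10 J^{2}$ ($v{\left(J \right)} = 5 \cdot 2 J J = 10 J J = 10 J^{2}$)
$C{\left(3 \right)} v{\left(-2 \right)} \left(-1589\right) = \left(3 - 3\right) 10 \left(-2\right)^{2} \left(-1589\right) = \left(3 - 3\right) 10 \cdot 4 \left(-1589\right) = 0 \cdot 40 \left(-1589\right) = 0 \left(-1589\right) = 0$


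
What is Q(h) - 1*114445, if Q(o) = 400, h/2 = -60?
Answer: -114045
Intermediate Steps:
h = -120 (h = 2*(-60) = -120)
Q(h) - 1*114445 = 400 - 1*114445 = 400 - 114445 = -114045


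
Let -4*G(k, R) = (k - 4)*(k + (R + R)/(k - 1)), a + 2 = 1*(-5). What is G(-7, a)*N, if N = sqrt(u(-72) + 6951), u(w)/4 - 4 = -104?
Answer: -231*sqrt(6551)/16 ≈ -1168.5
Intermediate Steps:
a = -7 (a = -2 + 1*(-5) = -2 - 5 = -7)
u(w) = -400 (u(w) = 16 + 4*(-104) = 16 - 416 = -400)
G(k, R) = -(-4 + k)*(k + 2*R/(-1 + k))/4 (G(k, R) = -(k - 4)*(k + (R + R)/(k - 1))/4 = -(-4 + k)*(k + (2*R)/(-1 + k))/4 = -(-4 + k)*(k + 2*R/(-1 + k))/4)
N = sqrt(6551) (N = sqrt(-400 + 6951) = sqrt(6551) ≈ 80.938)
G(-7, a)*N = ((-1*(-7)**3 - 4*(-7) + 5*(-7)**2 + 8*(-7) - 2*(-7)*(-7))/(4*(-1 - 7)))*sqrt(6551) = ((1/4)*(-1*(-343) + 28 + 5*49 - 56 - 98)/(-8))*sqrt(6551) = ((1/4)*(-1/8)*(343 + 28 + 245 - 56 - 98))*sqrt(6551) = ((1/4)*(-1/8)*462)*sqrt(6551) = -231*sqrt(6551)/16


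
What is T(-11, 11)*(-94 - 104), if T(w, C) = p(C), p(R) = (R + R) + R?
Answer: -6534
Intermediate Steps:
p(R) = 3*R (p(R) = 2*R + R = 3*R)
T(w, C) = 3*C
T(-11, 11)*(-94 - 104) = (3*11)*(-94 - 104) = 33*(-198) = -6534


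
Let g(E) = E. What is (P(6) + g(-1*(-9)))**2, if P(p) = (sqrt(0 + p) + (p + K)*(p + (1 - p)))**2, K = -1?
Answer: 2200 + 800*sqrt(6) ≈ 4159.6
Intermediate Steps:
P(p) = (-1 + p + sqrt(p))**2 (P(p) = (sqrt(0 + p) + (p - 1)*(p + (1 - p)))**2 = (sqrt(p) + (-1 + p)*1)**2 = (sqrt(p) + (-1 + p))**2 = (-1 + p + sqrt(p))**2)
(P(6) + g(-1*(-9)))**2 = ((-1 + 6 + sqrt(6))**2 - 1*(-9))**2 = ((5 + sqrt(6))**2 + 9)**2 = (9 + (5 + sqrt(6))**2)**2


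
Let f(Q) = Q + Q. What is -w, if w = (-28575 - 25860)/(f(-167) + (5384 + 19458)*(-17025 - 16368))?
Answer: -10887/165909848 ≈ -6.5620e-5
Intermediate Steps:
f(Q) = 2*Q
w = 10887/165909848 (w = (-28575 - 25860)/(2*(-167) + (5384 + 19458)*(-17025 - 16368)) = -54435/(-334 + 24842*(-33393)) = -54435/(-334 - 829548906) = -54435/(-829549240) = -54435*(-1/829549240) = 10887/165909848 ≈ 6.5620e-5)
-w = -1*10887/165909848 = -10887/165909848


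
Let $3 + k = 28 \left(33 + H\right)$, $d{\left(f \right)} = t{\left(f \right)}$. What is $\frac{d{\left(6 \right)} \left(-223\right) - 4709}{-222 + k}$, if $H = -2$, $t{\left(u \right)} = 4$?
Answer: $- \frac{5601}{643} \approx -8.7107$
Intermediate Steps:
$d{\left(f \right)} = 4$
$k = 865$ ($k = -3 + 28 \left(33 - 2\right) = -3 + 28 \cdot 31 = -3 + 868 = 865$)
$\frac{d{\left(6 \right)} \left(-223\right) - 4709}{-222 + k} = \frac{4 \left(-223\right) - 4709}{-222 + 865} = \frac{-892 - 4709}{643} = \left(-5601\right) \frac{1}{643} = - \frac{5601}{643}$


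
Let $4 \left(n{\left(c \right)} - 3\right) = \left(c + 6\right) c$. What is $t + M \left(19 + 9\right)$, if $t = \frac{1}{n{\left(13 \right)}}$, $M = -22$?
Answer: $- \frac{159540}{259} \approx -615.98$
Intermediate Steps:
$n{\left(c \right)} = 3 + \frac{c \left(6 + c\right)}{4}$ ($n{\left(c \right)} = 3 + \frac{\left(c + 6\right) c}{4} = 3 + \frac{\left(6 + c\right) c}{4} = 3 + \frac{c \left(6 + c\right)}{4}$)
$t = \frac{4}{259}$ ($t = \frac{1}{3 + \frac{13^{2}}{4} + \frac{3}{2} \cdot 13} = \frac{1}{3 + \frac{1}{4} \cdot 169 + \frac{39}{2}} = \frac{1}{3 + \frac{169}{4} + \frac{39}{2}} = \frac{1}{\frac{259}{4}} = \frac{4}{259} \approx 0.015444$)
$t + M \left(19 + 9\right) = \frac{4}{259} - 22 \left(19 + 9\right) = \frac{4}{259} - 616 = - \frac{159540}{259}$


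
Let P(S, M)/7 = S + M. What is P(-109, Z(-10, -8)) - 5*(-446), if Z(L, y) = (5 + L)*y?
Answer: 1747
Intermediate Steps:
Z(L, y) = y*(5 + L)
P(S, M) = 7*M + 7*S (P(S, M) = 7*(S + M) = 7*(M + S) = 7*M + 7*S)
P(-109, Z(-10, -8)) - 5*(-446) = (7*(-8*(5 - 10)) + 7*(-109)) - 5*(-446) = (7*(-8*(-5)) - 763) + 2230 = (7*40 - 763) + 2230 = (280 - 763) + 2230 = -483 + 2230 = 1747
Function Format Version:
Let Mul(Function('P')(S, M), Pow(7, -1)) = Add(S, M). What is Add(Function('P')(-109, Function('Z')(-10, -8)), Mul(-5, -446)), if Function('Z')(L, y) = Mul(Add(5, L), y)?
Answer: 1747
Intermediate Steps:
Function('Z')(L, y) = Mul(y, Add(5, L))
Function('P')(S, M) = Add(Mul(7, M), Mul(7, S)) (Function('P')(S, M) = Mul(7, Add(S, M)) = Mul(7, Add(M, S)) = Add(Mul(7, M), Mul(7, S)))
Add(Function('P')(-109, Function('Z')(-10, -8)), Mul(-5, -446)) = Add(Add(Mul(7, Mul(-8, Add(5, -10))), Mul(7, -109)), Mul(-5, -446)) = Add(Add(Mul(7, Mul(-8, -5)), -763), 2230) = Add(Add(Mul(7, 40), -763), 2230) = Add(Add(280, -763), 2230) = Add(-483, 2230) = 1747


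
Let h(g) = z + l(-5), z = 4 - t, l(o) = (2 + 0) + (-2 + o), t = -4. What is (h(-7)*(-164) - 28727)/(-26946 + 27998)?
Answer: -29219/1052 ≈ -27.775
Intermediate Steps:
l(o) = o (l(o) = 2 + (-2 + o) = o)
z = 8 (z = 4 - 1*(-4) = 4 + 4 = 8)
h(g) = 3 (h(g) = 8 - 5 = 3)
(h(-7)*(-164) - 28727)/(-26946 + 27998) = (3*(-164) - 28727)/(-26946 + 27998) = (-492 - 28727)/1052 = -29219*1/1052 = -29219/1052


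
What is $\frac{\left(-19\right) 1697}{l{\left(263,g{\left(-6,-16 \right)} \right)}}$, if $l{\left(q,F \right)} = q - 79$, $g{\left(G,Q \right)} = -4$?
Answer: $- \frac{32243}{184} \approx -175.23$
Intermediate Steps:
$l{\left(q,F \right)} = -79 + q$
$\frac{\left(-19\right) 1697}{l{\left(263,g{\left(-6,-16 \right)} \right)}} = \frac{\left(-19\right) 1697}{-79 + 263} = - \frac{32243}{184}$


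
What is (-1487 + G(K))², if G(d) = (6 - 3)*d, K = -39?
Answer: 2572816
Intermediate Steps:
G(d) = 3*d
(-1487 + G(K))² = (-1487 + 3*(-39))² = (-1487 - 117)² = (-1604)² = 2572816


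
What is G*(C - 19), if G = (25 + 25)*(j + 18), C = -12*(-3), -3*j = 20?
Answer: 28900/3 ≈ 9633.3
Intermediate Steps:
j = -20/3 (j = -⅓*20 = -20/3 ≈ -6.6667)
C = 36
G = 1700/3 (G = (25 + 25)*(-20/3 + 18) = 50*(34/3) = 1700/3 ≈ 566.67)
G*(C - 19) = 1700*(36 - 19)/3 = (1700/3)*17 = 28900/3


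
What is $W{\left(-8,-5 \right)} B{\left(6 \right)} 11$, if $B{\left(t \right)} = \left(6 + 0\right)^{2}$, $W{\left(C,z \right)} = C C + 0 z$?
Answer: $25344$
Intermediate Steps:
$W{\left(C,z \right)} = C^{2}$ ($W{\left(C,z \right)} = C^{2} + 0 = C^{2}$)
$B{\left(t \right)} = 36$ ($B{\left(t \right)} = 6^{2} = 36$)
$W{\left(-8,-5 \right)} B{\left(6 \right)} 11 = \left(-8\right)^{2} \cdot 36 \cdot 11 = 64 \cdot 36 \cdot 11 = 2304 \cdot 11 = 25344$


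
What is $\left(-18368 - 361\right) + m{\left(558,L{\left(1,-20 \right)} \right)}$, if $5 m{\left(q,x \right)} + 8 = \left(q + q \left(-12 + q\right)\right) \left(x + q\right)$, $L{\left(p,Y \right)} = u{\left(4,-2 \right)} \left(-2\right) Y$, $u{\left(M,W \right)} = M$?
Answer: $43811723$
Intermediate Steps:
$L{\left(p,Y \right)} = - 8 Y$ ($L{\left(p,Y \right)} = 4 \left(-2\right) Y = - 8 Y$)
$m{\left(q,x \right)} = - \frac{8}{5} + \frac{\left(q + x\right) \left(q + q \left(-12 + q\right)\right)}{5}$ ($m{\left(q,x \right)} = - \frac{8}{5} + \frac{\left(q + q \left(-12 + q\right)\right) \left(x + q\right)}{5} = - \frac{8}{5} + \frac{\left(q + q \left(-12 + q\right)\right) \left(q + x\right)}{5} = - \frac{8}{5} + \frac{\left(q + x\right) \left(q + q \left(-12 + q\right)\right)}{5}$)
$\left(-18368 - 361\right) + m{\left(558,L{\left(1,-20 \right)} \right)} = \left(-18368 - 361\right) - \left(\frac{8}{5} - \frac{173741112}{5} + \frac{3425004}{5} - \frac{\left(-8\right) \left(-20\right) 558^{2}}{5} + \frac{6138}{5} \left(-8\right) \left(-20\right)\right) = -18729 - \left(-34063220 - 9963648 + 196416\right) = -18729 - -43830452 = -18729 + 43830452 = 43811723$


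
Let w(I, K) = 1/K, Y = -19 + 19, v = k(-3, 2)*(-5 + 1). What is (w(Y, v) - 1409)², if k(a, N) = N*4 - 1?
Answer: 1556539209/784 ≈ 1.9854e+6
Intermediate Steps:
k(a, N) = -1 + 4*N (k(a, N) = 4*N - 1 = -1 + 4*N)
v = -28 (v = (-1 + 4*2)*(-5 + 1) = (-1 + 8)*(-4) = 7*(-4) = -28)
Y = 0
(w(Y, v) - 1409)² = (1/(-28) - 1409)² = (-1/28 - 1409)² = (-39453/28)² = 1556539209/784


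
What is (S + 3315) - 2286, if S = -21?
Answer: 1008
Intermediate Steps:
(S + 3315) - 2286 = (-21 + 3315) - 2286 = 3294 - 2286 = 1008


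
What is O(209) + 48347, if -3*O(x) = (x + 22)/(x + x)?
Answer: 1837179/38 ≈ 48347.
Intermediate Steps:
O(x) = -(22 + x)/(6*x) (O(x) = -(x + 22)/(3*(x + x)) = -(22 + x)/(3*(2*x)) = -(22 + x)*1/(2*x)/3 = -(22 + x)/(6*x))
O(209) + 48347 = (1/6)*(-22 - 1*209)/209 + 48347 = (1/6)*(1/209)*(-22 - 209) + 48347 = (1/6)*(1/209)*(-231) + 48347 = -7/38 + 48347 = 1837179/38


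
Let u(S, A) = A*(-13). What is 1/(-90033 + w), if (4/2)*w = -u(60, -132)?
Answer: -1/90891 ≈ -1.1002e-5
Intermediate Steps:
u(S, A) = -13*A
w = -858 (w = (-(-13)*(-132))/2 = (-1*1716)/2 = (1/2)*(-1716) = -858)
1/(-90033 + w) = 1/(-90033 - 858) = 1/(-90891) = -1/90891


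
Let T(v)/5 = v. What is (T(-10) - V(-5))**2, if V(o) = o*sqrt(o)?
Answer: 2375 - 500*I*sqrt(5) ≈ 2375.0 - 1118.0*I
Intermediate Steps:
V(o) = o**(3/2)
T(v) = 5*v
(T(-10) - V(-5))**2 = (5*(-10) - (-5)**(3/2))**2 = (-50 - (-5)*I*sqrt(5))**2 = (-50 + 5*I*sqrt(5))**2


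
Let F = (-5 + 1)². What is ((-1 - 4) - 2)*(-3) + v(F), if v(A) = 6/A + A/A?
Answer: 179/8 ≈ 22.375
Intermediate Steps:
F = 16 (F = (-4)² = 16)
v(A) = 1 + 6/A (v(A) = 6/A + 1 = 1 + 6/A)
((-1 - 4) - 2)*(-3) + v(F) = ((-1 - 4) - 2)*(-3) + (6 + 16)/16 = (-5 - 2)*(-3) + (1/16)*22 = -7*(-3) + 11/8 = 21 + 11/8 = 179/8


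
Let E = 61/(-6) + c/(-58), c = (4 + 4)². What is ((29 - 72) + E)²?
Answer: 89170249/30276 ≈ 2945.2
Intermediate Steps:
c = 64 (c = 8² = 64)
E = -1961/174 (E = 61/(-6) + 64/(-58) = 61*(-⅙) + 64*(-1/58) = -61/6 - 32/29 = -1961/174 ≈ -11.270)
((29 - 72) + E)² = ((29 - 72) - 1961/174)² = (-43 - 1961/174)² = (-9443/174)² = 89170249/30276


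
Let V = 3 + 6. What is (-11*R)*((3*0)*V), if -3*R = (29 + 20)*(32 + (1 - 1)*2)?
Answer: 0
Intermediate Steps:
V = 9
R = -1568/3 (R = -(29 + 20)*(32 + (1 - 1)*2)/3 = -49*(32 + 0*2)/3 = -49*(32 + 0)/3 = -49*32/3 = -⅓*1568 = -1568/3 ≈ -522.67)
(-11*R)*((3*0)*V) = (-11*(-1568/3))*((3*0)*9) = 17248*(0*9)/3 = (17248/3)*0 = 0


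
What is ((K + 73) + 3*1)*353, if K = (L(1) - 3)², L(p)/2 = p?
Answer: 27181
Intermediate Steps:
L(p) = 2*p
K = 1 (K = (2*1 - 3)² = (2 - 3)² = (-1)² = 1)
((K + 73) + 3*1)*353 = ((1 + 73) + 3*1)*353 = (74 + 3)*353 = 77*353 = 27181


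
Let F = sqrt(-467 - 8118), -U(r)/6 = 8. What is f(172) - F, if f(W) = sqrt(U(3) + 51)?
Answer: sqrt(3) - I*sqrt(8585) ≈ 1.732 - 92.655*I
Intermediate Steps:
U(r) = -48 (U(r) = -6*8 = -48)
F = I*sqrt(8585) (F = sqrt(-8585) = I*sqrt(8585) ≈ 92.655*I)
f(W) = sqrt(3) (f(W) = sqrt(-48 + 51) = sqrt(3))
f(172) - F = sqrt(3) - I*sqrt(8585)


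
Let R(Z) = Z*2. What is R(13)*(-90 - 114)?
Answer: -5304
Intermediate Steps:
R(Z) = 2*Z
R(13)*(-90 - 114) = (2*13)*(-90 - 114) = 26*(-204) = -5304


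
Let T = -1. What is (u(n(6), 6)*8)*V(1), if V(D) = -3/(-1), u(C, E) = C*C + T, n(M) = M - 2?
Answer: 360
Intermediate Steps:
n(M) = -2 + M
u(C, E) = -1 + C**2 (u(C, E) = C*C - 1 = C**2 - 1 = -1 + C**2)
V(D) = 3 (V(D) = -3*(-1) = 3)
(u(n(6), 6)*8)*V(1) = ((-1 + (-2 + 6)**2)*8)*3 = ((-1 + 4**2)*8)*3 = ((-1 + 16)*8)*3 = (15*8)*3 = 120*3 = 360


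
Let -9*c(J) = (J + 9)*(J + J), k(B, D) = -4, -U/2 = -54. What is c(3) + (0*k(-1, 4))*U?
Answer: -8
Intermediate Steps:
U = 108 (U = -2*(-54) = 108)
c(J) = -2*J*(9 + J)/9 (c(J) = -(J + 9)*(J + J)/9 = -(9 + J)*2*J/9 = -2*J*(9 + J)/9)
c(3) + (0*k(-1, 4))*U = -2/9*3*(9 + 3) + (0*(-4))*108 = -2/9*3*12 + 0*108 = -8 + 0 = -8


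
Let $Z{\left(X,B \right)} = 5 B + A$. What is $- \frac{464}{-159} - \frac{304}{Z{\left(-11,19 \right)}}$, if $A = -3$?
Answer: $- \frac{1412}{3657} \approx -0.38611$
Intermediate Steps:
$Z{\left(X,B \right)} = -3 + 5 B$ ($Z{\left(X,B \right)} = 5 B - 3 = -3 + 5 B$)
$- \frac{464}{-159} - \frac{304}{Z{\left(-11,19 \right)}} = - \frac{464}{-159} - \frac{304}{-3 + 5 \cdot 19} = \left(-464\right) \left(- \frac{1}{159}\right) - \frac{304}{-3 + 95} = \frac{464}{159} - \frac{304}{92} = \frac{464}{159} - \frac{76}{23} = - \frac{1412}{3657}$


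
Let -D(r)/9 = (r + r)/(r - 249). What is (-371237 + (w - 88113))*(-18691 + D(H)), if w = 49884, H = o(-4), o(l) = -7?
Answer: 489825954563/64 ≈ 7.6535e+9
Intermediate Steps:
H = -7
D(r) = -18*r/(-249 + r) (D(r) = -9*(r + r)/(r - 249) = -9*2*r/(-249 + r) = -18*r/(-249 + r))
(-371237 + (w - 88113))*(-18691 + D(H)) = (-371237 + (49884 - 88113))*(-18691 - 18*(-7)/(-249 - 7)) = (-371237 - 38229)*(-18691 - 18*(-7)/(-256)) = -409466*(-18691 - 18*(-7)*(-1/256)) = -409466*(-18691 - 63/128) = -409466*(-2392511/128) = 489825954563/64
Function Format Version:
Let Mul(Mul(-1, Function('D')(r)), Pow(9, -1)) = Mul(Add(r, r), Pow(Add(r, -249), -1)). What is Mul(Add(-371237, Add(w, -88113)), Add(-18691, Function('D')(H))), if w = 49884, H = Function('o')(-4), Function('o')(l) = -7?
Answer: Rational(489825954563, 64) ≈ 7.6535e+9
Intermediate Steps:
H = -7
Function('D')(r) = Mul(-18, r, Pow(Add(-249, r), -1)) (Function('D')(r) = Mul(-9, Mul(Add(r, r), Pow(Add(r, -249), -1))) = Mul(-9, Mul(Mul(2, r), Pow(Add(-249, r), -1))) = Mul(-9, Mul(2, r, Pow(Add(-249, r), -1))) = Mul(-18, r, Pow(Add(-249, r), -1)))
Mul(Add(-371237, Add(w, -88113)), Add(-18691, Function('D')(H))) = Mul(Add(-371237, Add(49884, -88113)), Add(-18691, Mul(-18, -7, Pow(Add(-249, -7), -1)))) = Mul(Add(-371237, -38229), Add(-18691, Mul(-18, -7, Pow(-256, -1)))) = Mul(-409466, Add(-18691, Mul(-18, -7, Rational(-1, 256)))) = Mul(-409466, Add(-18691, Rational(-63, 128))) = Mul(-409466, Rational(-2392511, 128)) = Rational(489825954563, 64)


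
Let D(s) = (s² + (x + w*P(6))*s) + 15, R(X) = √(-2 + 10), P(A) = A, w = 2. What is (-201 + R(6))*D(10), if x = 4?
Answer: -55275 + 550*√2 ≈ -54497.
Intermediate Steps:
R(X) = 2*√2 (R(X) = √8 = 2*√2)
D(s) = 15 + s² + 16*s (D(s) = (s² + (4 + 2*6)*s) + 15 = (s² + (4 + 12)*s) + 15 = (s² + 16*s) + 15 = 15 + s² + 16*s)
(-201 + R(6))*D(10) = (-201 + 2*√2)*(15 + 10² + 16*10) = (-201 + 2*√2)*(15 + 100 + 160) = (-201 + 2*√2)*275 = -55275 + 550*√2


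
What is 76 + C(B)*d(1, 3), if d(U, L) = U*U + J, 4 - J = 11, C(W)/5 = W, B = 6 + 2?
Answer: -164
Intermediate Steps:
B = 8
C(W) = 5*W
J = -7 (J = 4 - 1*11 = 4 - 11 = -7)
d(U, L) = -7 + U² (d(U, L) = U*U - 7 = U² - 7 = -7 + U²)
76 + C(B)*d(1, 3) = 76 + (5*8)*(-7 + 1²) = 76 + 40*(-7 + 1) = 76 + 40*(-6) = 76 - 240 = -164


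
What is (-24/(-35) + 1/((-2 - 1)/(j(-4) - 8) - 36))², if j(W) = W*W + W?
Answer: 234256/540225 ≈ 0.43363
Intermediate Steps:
j(W) = W + W² (j(W) = W² + W = W + W²)
(-24/(-35) + 1/((-2 - 1)/(j(-4) - 8) - 36))² = (-24/(-35) + 1/((-2 - 1)/(-4*(1 - 4) - 8) - 36))² = (-24*(-1/35) + 1/(-3/(-4*(-3) - 8) - 36))² = (24/35 + 1/(-3/(12 - 8) - 36))² = (24/35 + 1/(-3/4 - 36))² = (24/35 + 1/(-3*¼ - 36))² = (24/35 + 1/(-¾ - 36))² = (24/35 + 1/(-147/4))² = (24/35 - 4/147)² = (484/735)² = 234256/540225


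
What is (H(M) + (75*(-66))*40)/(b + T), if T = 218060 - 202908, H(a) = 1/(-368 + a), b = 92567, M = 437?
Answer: -13661999/7432611 ≈ -1.8381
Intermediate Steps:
T = 15152
(H(M) + (75*(-66))*40)/(b + T) = (1/(-368 + 437) + (75*(-66))*40)/(92567 + 15152) = (1/69 - 4950*40)/107719 = (1/69 - 198000)*(1/107719) = -13661999/69*1/107719 = -13661999/7432611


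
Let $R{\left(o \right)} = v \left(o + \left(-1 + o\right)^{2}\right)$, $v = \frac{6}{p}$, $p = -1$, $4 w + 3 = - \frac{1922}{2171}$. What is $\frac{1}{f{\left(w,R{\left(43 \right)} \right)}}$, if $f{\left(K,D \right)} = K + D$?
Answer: $- \frac{8684}{94160363} \approx -9.2226 \cdot 10^{-5}$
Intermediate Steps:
$w = - \frac{8435}{8684}$ ($w = - \frac{3}{4} + \frac{\left(-1922\right) \frac{1}{2171}}{4} = - \frac{3}{4} + \frac{1}{4} \left(- \frac{1922}{2171}\right) = - \frac{3}{4} - \frac{961}{4342} = - \frac{8435}{8684} \approx -0.97133$)
$v = -6$ ($v = \frac{6}{-1} = 6 \left(-1\right) = -6$)
$R{\left(o \right)} = - 6 o - 6 \left(-1 + o\right)^{2}$ ($R{\left(o \right)} = - 6 \left(o + \left(-1 + o\right)^{2}\right) = - 6 o - 6 \left(-1 + o\right)^{2}$)
$f{\left(K,D \right)} = D + K$
$\frac{1}{f{\left(w,R{\left(43 \right)} \right)}} = \frac{1}{\left(-6 - 6 \cdot 43^{2} + 6 \cdot 43\right) - \frac{8435}{8684}} = \frac{1}{\left(-6 - 11094 + 258\right) - \frac{8435}{8684}} = \frac{1}{-10842 - \frac{8435}{8684}} = \frac{1}{- \frac{94160363}{8684}} = - \frac{8684}{94160363}$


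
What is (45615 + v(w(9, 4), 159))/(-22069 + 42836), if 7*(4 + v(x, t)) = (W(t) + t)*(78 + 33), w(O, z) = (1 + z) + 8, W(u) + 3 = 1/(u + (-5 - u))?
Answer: 1682854/726845 ≈ 2.3153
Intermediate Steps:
W(u) = -16/5 (W(u) = -3 + 1/(u + (-5 - u)) = -3 + 1/(-5) = -3 - ⅕ = -16/5)
w(O, z) = 9 + z
v(x, t) = -1916/35 + 111*t/7 (v(x, t) = -4 + ((-16/5 + t)*(78 + 33))/7 = -4 + ((-16/5 + t)*111)/7 = -4 + (-1776/5 + 111*t)/7 = -4 + (-1776/35 + 111*t/7) = -1916/35 + 111*t/7)
(45615 + v(w(9, 4), 159))/(-22069 + 42836) = (45615 + (-1916/35 + (111/7)*159))/(-22069 + 42836) = (45615 + (-1916/35 + 17649/7))/20767 = (45615 + 86329/35)*(1/20767) = (1682854/35)*(1/20767) = 1682854/726845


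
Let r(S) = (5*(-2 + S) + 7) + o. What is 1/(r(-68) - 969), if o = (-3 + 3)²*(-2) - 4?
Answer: -1/1316 ≈ -0.00075988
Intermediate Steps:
o = -4 (o = 0²*(-2) - 4 = 0*(-2) - 4 = 0 - 4 = -4)
r(S) = -7 + 5*S (r(S) = (5*(-2 + S) + 7) - 4 = ((-10 + 5*S) + 7) - 4 = (-3 + 5*S) - 4 = -7 + 5*S)
1/(r(-68) - 969) = 1/((-7 + 5*(-68)) - 969) = 1/((-7 - 340) - 969) = 1/(-347 - 969) = 1/(-1316) = -1/1316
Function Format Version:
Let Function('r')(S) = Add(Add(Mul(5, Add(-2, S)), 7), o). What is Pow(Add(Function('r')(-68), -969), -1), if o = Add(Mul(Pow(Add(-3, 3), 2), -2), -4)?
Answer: Rational(-1, 1316) ≈ -0.00075988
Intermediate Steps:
o = -4 (o = Add(Mul(Pow(0, 2), -2), -4) = Add(Mul(0, -2), -4) = Add(0, -4) = -4)
Function('r')(S) = Add(-7, Mul(5, S)) (Function('r')(S) = Add(Add(Mul(5, Add(-2, S)), 7), -4) = Add(Add(Add(-10, Mul(5, S)), 7), -4) = Add(Add(-3, Mul(5, S)), -4) = Add(-7, Mul(5, S)))
Pow(Add(Function('r')(-68), -969), -1) = Pow(Add(Add(-7, Mul(5, -68)), -969), -1) = Pow(Add(Add(-7, -340), -969), -1) = Pow(Add(-347, -969), -1) = Pow(-1316, -1) = Rational(-1, 1316)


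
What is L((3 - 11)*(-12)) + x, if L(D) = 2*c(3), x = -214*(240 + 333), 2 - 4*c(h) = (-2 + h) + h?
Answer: -122623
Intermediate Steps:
c(h) = 1 - h/2 (c(h) = ½ - ((-2 + h) + h)/4 = ½ - (-2 + 2*h)/4 = ½ + (½ - h/2) = 1 - h/2)
x = -122622 (x = -214*573 = -122622)
L(D) = -1 (L(D) = 2*(1 - ½*3) = 2*(1 - 3/2) = 2*(-½) = -1)
L((3 - 11)*(-12)) + x = -1 - 122622 = -122623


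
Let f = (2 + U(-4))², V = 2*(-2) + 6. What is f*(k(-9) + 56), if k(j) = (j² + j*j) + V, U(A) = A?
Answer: 880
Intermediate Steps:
V = 2 (V = -4 + 6 = 2)
f = 4 (f = (2 - 4)² = (-2)² = 4)
k(j) = 2 + 2*j² (k(j) = (j² + j*j) + 2 = (j² + j²) + 2 = 2*j² + 2 = 2 + 2*j²)
f*(k(-9) + 56) = 4*((2 + 2*(-9)²) + 56) = 4*((2 + 2*81) + 56) = 4*((2 + 162) + 56) = 4*(164 + 56) = 4*220 = 880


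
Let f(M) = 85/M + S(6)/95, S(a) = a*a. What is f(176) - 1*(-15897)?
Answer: 265812251/16720 ≈ 15898.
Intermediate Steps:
S(a) = a²
f(M) = 36/95 + 85/M (f(M) = 85/M + 6²/95 = 85/M + 36*(1/95) = 85/M + 36/95 = 36/95 + 85/M)
f(176) - 1*(-15897) = (36/95 + 85/176) - 1*(-15897) = (36/95 + 85*(1/176)) + 15897 = (36/95 + 85/176) + 15897 = 14411/16720 + 15897 = 265812251/16720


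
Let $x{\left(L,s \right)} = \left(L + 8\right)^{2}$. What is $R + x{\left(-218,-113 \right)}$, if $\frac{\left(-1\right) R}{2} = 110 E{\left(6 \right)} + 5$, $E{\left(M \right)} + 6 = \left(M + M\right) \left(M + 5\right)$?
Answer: $16370$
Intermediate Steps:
$E{\left(M \right)} = -6 + 2 M \left(5 + M\right)$ ($E{\left(M \right)} = -6 + \left(M + M\right) \left(M + 5\right) = -6 + 2 M \left(5 + M\right)$)
$R = -27730$ ($R = - 2 \left(110 \left(-6 + 2 \cdot 6^{2} + 10 \cdot 6\right) + 5\right) = - 2 \left(110 \left(-6 + 2 \cdot 36 + 60\right) + 5\right) = - 2 \left(110 \left(-6 + 72 + 60\right) + 5\right) = - 2 \left(110 \cdot 126 + 5\right) = - 2 \left(13860 + 5\right) = \left(-2\right) 13865 = -27730$)
$x{\left(L,s \right)} = \left(8 + L\right)^{2}$
$R + x{\left(-218,-113 \right)} = -27730 + \left(8 - 218\right)^{2} = -27730 + \left(-210\right)^{2} = -27730 + 44100 = 16370$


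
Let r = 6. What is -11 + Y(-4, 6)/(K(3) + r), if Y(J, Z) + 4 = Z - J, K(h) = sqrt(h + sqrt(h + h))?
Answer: -11 + 6/(6 + sqrt(3 + sqrt(6))) ≈ -10.280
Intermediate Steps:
K(h) = sqrt(h + sqrt(2)*sqrt(h)) (K(h) = sqrt(h + sqrt(2*h)) = sqrt(h + sqrt(2)*sqrt(h)))
Y(J, Z) = -4 + Z - J (Y(J, Z) = -4 + (Z - J) = -4 + Z - J)
-11 + Y(-4, 6)/(K(3) + r) = -11 + (-4 + 6 - 1*(-4))/(sqrt(3 + sqrt(2)*sqrt(3)) + 6) = -11 + (-4 + 6 + 4)/(sqrt(3 + sqrt(6)) + 6) = -11 + 6/(6 + sqrt(3 + sqrt(6)))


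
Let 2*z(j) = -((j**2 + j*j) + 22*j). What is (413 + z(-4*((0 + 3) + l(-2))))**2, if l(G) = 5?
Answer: 67081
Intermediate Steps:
z(j) = -j**2 - 11*j (z(j) = (-((j**2 + j*j) + 22*j))/2 = (-((j**2 + j**2) + 22*j))/2 = (-(2*j**2 + 22*j))/2 = (-22*j - 2*j**2)/2 = -j**2 - 11*j)
(413 + z(-4*((0 + 3) + l(-2))))**2 = (413 - (-4*((0 + 3) + 5))*(11 - 4*((0 + 3) + 5)))**2 = (413 - (-4*(3 + 5))*(11 - 4*(3 + 5)))**2 = (413 - (-4*8)*(11 - 4*8))**2 = (413 - 1*(-32)*(11 - 32))**2 = (413 - 1*(-32)*(-21))**2 = (413 - 672)**2 = (-259)**2 = 67081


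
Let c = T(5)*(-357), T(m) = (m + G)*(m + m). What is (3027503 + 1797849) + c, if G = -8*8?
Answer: 5035982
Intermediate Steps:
G = -64
T(m) = 2*m*(-64 + m) (T(m) = (m - 64)*(m + m) = (-64 + m)*(2*m) = 2*m*(-64 + m))
c = 210630 (c = (2*5*(-64 + 5))*(-357) = (2*5*(-59))*(-357) = -590*(-357) = 210630)
(3027503 + 1797849) + c = (3027503 + 1797849) + 210630 = 4825352 + 210630 = 5035982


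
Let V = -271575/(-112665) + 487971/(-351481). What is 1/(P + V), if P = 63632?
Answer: 2639973791/167989510682236 ≈ 1.5715e-5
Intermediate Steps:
V = 2698413324/2639973791 (V = -271575*(-1/112665) + 487971*(-1/351481) = 18105/7511 - 487971/351481 = 2698413324/2639973791 ≈ 1.0221)
1/(P + V) = 1/(63632 + 2698413324/2639973791) = 1/(167989510682236/2639973791) = 2639973791/167989510682236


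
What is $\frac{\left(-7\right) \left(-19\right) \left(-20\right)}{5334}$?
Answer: $- \frac{190}{381} \approx -0.49869$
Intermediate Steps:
$\frac{\left(-7\right) \left(-19\right) \left(-20\right)}{5334} = 133 \left(-20\right) \frac{1}{5334} = \left(-2660\right) \frac{1}{5334} = - \frac{190}{381}$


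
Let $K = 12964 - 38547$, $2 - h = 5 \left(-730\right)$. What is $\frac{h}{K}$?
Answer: $- \frac{3652}{25583} \approx -0.14275$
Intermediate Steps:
$h = 3652$ ($h = 2 - 5 \left(-730\right) = 2 - -3650 = 2 + 3650 = 3652$)
$K = -25583$
$\frac{h}{K} = \frac{3652}{-25583} = 3652 \left(- \frac{1}{25583}\right) = - \frac{3652}{25583}$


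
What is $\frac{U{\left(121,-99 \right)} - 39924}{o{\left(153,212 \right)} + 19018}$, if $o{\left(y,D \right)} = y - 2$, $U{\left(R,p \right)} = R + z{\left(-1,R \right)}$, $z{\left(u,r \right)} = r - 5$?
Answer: $- \frac{39687}{19169} \approx -2.0704$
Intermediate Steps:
$z{\left(u,r \right)} = -5 + r$ ($z{\left(u,r \right)} = r - 5 = -5 + r$)
$U{\left(R,p \right)} = -5 + 2 R$ ($U{\left(R,p \right)} = R + \left(-5 + R\right) = -5 + 2 R$)
$o{\left(y,D \right)} = -2 + y$
$\frac{U{\left(121,-99 \right)} - 39924}{o{\left(153,212 \right)} + 19018} = \frac{\left(-5 + 2 \cdot 121\right) - 39924}{\left(-2 + 153\right) + 19018} = \frac{\left(-5 + 242\right) - 39924}{151 + 19018} = \frac{237 - 39924}{19169} = \left(-39687\right) \frac{1}{19169} = - \frac{39687}{19169}$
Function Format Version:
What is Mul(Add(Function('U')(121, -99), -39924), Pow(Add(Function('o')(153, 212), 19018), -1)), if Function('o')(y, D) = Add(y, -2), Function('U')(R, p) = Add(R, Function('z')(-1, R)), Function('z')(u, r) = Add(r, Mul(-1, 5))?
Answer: Rational(-39687, 19169) ≈ -2.0704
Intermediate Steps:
Function('z')(u, r) = Add(-5, r) (Function('z')(u, r) = Add(r, -5) = Add(-5, r))
Function('U')(R, p) = Add(-5, Mul(2, R)) (Function('U')(R, p) = Add(R, Add(-5, R)) = Add(-5, Mul(2, R)))
Function('o')(y, D) = Add(-2, y)
Mul(Add(Function('U')(121, -99), -39924), Pow(Add(Function('o')(153, 212), 19018), -1)) = Mul(Add(Add(-5, Mul(2, 121)), -39924), Pow(Add(Add(-2, 153), 19018), -1)) = Mul(Add(Add(-5, 242), -39924), Pow(Add(151, 19018), -1)) = Mul(Add(237, -39924), Pow(19169, -1)) = Mul(-39687, Rational(1, 19169)) = Rational(-39687, 19169)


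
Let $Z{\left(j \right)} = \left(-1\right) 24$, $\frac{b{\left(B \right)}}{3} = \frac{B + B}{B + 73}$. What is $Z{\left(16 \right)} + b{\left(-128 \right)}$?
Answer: $- \frac{552}{55} \approx -10.036$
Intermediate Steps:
$b{\left(B \right)} = \frac{6 B}{73 + B}$ ($b{\left(B \right)} = 3 \frac{B + B}{B + 73} = 3 \frac{2 B}{73 + B} = \frac{6 B}{73 + B}$)
$Z{\left(j \right)} = -24$
$Z{\left(16 \right)} + b{\left(-128 \right)} = -24 + 6 \left(-128\right) \frac{1}{73 - 128} = -24 + 6 \left(-128\right) \frac{1}{-55} = -24 + 6 \left(-128\right) \left(- \frac{1}{55}\right) = -24 + \frac{768}{55} = - \frac{552}{55}$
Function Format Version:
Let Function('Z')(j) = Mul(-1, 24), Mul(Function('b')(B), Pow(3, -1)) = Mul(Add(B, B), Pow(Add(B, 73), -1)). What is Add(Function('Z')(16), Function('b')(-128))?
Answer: Rational(-552, 55) ≈ -10.036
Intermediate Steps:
Function('b')(B) = Mul(6, B, Pow(Add(73, B), -1)) (Function('b')(B) = Mul(3, Mul(Add(B, B), Pow(Add(B, 73), -1))) = Mul(3, Mul(Mul(2, B), Pow(Add(73, B), -1))) = Mul(3, Mul(2, B, Pow(Add(73, B), -1))) = Mul(6, B, Pow(Add(73, B), -1)))
Function('Z')(j) = -24
Add(Function('Z')(16), Function('b')(-128)) = Add(-24, Mul(6, -128, Pow(Add(73, -128), -1))) = Add(-24, Mul(6, -128, Pow(-55, -1))) = Add(-24, Mul(6, -128, Rational(-1, 55))) = Add(-24, Rational(768, 55)) = Rational(-552, 55)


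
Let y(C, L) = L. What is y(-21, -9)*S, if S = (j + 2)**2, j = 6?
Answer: -576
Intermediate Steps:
S = 64 (S = (6 + 2)**2 = 8**2 = 64)
y(-21, -9)*S = -9*64 = -576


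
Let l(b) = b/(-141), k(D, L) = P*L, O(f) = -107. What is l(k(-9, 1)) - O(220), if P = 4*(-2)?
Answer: 15095/141 ≈ 107.06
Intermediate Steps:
P = -8
k(D, L) = -8*L
l(b) = -b/141 (l(b) = b*(-1/141) = -b/141)
l(k(-9, 1)) - O(220) = -(-8)/141 - 1*(-107) = -1/141*(-8) + 107 = 8/141 + 107 = 15095/141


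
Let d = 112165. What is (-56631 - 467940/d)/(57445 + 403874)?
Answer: -423498937/3449589709 ≈ -0.12277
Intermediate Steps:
(-56631 - 467940/d)/(57445 + 403874) = (-56631 - 467940/112165)/(57445 + 403874) = (-56631 - 467940*1/112165)/461319 = (-56631 - 93588/22433)*(1/461319) = -1270496811/22433*1/461319 = -423498937/3449589709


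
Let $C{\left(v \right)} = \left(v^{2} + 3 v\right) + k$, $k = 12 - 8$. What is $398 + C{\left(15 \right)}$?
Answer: $672$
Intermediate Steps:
$k = 4$ ($k = 12 - 8 = 4$)
$C{\left(v \right)} = 4 + v^{2} + 3 v$ ($C{\left(v \right)} = \left(v^{2} + 3 v\right) + 4 = 4 + v^{2} + 3 v$)
$398 + C{\left(15 \right)} = 398 + \left(4 + 15^{2} + 3 \cdot 15\right) = 398 + \left(4 + 225 + 45\right) = 398 + 274 = 672$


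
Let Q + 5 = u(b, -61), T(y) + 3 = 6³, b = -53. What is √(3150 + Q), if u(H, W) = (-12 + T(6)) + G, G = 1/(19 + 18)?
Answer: √4580711/37 ≈ 57.845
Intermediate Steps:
G = 1/37 ≈ 0.027027
T(y) = 213 (T(y) = -3 + 6³ = -3 + 216 = 213)
u(H, W) = 7438/37 (u(H, W) = (-12 + 213) + 1/37 = 201 + 1/37 = 7438/37)
Q = 7253/37 (Q = -5 + 7438/37 = 7253/37 ≈ 196.03)
√(3150 + Q) = √(3150 + 7253/37) = √(123803/37) = √4580711/37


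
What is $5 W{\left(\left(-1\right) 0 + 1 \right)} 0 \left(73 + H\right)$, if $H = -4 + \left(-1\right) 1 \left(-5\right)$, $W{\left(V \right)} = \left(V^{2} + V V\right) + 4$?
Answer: $0$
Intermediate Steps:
$W{\left(V \right)} = 4 + 2 V^{2}$ ($W{\left(V \right)} = \left(V^{2} + V^{2}\right) + 4 = 2 V^{2} + 4 = 4 + 2 V^{2}$)
$H = 1$ ($H = -4 - -5 = -4 + 5 = 1$)
$5 W{\left(\left(-1\right) 0 + 1 \right)} 0 \left(73 + H\right) = 5 \left(4 + 2 \left(\left(-1\right) 0 + 1\right)^{2}\right) 0 \left(73 + 1\right) = 5 \left(4 + 2 \left(0 + 1\right)^{2}\right) 0 \cdot 74 = 5 \left(4 + 2 \cdot 1^{2}\right) 0 \cdot 74 = 5 \left(4 + 2 \cdot 1\right) 0 \cdot 74 = 5 \left(4 + 2\right) 0 \cdot 74 = 5 \cdot 6 \cdot 0 \cdot 74 = 30 \cdot 0 \cdot 74 = 0 \cdot 74 = 0$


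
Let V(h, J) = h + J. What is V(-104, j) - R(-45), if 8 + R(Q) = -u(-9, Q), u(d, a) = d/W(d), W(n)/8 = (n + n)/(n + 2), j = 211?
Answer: 1833/16 ≈ 114.56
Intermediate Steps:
W(n) = 16*n/(2 + n) (W(n) = 8*((n + n)/(n + 2)) = 8*((2*n)/(2 + n)) = 8*(2*n/(2 + n)) = 16*n/(2 + n))
u(d, a) = ⅛ + d/16 (u(d, a) = d/((16*d/(2 + d))) = d*((2 + d)/(16*d)) = ⅛ + d/16)
R(Q) = -121/16 (R(Q) = -8 - (⅛ + (1/16)*(-9)) = -8 - (⅛ - 9/16) = -8 - 1*(-7/16) = -8 + 7/16 = -121/16)
V(h, J) = J + h
V(-104, j) - R(-45) = (211 - 104) - 1*(-121/16) = 107 + 121/16 = 1833/16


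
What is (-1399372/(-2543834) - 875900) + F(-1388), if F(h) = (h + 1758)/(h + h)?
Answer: -1546331339356877/1765420796 ≈ -8.7590e+5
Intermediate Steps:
F(h) = (1758 + h)/(2*h) (F(h) = (1758 + h)/((2*h)) = (1758 + h)*(1/(2*h)) = (1758 + h)/(2*h))
(-1399372/(-2543834) - 875900) + F(-1388) = (-1399372/(-2543834) - 875900) + (1/2)*(1758 - 1388)/(-1388) = (-1399372*(-1/2543834) - 875900) + (1/2)*(-1/1388)*370 = (699686/1271917 - 875900) - 185/1388 = -1114071400614/1271917 - 185/1388 = -1546331339356877/1765420796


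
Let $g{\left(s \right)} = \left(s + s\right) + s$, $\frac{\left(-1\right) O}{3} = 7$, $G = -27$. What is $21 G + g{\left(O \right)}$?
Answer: $-630$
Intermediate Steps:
$O = -21$ ($O = \left(-3\right) 7 = -21$)
$g{\left(s \right)} = 3 s$ ($g{\left(s \right)} = 2 s + s = 3 s$)
$21 G + g{\left(O \right)} = 21 \left(-27\right) + 3 \left(-21\right) = -567 - 63 = -630$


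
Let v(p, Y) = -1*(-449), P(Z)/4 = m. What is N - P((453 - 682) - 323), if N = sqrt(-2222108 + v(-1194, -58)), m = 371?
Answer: -1484 + 3*I*sqrt(246851) ≈ -1484.0 + 1490.5*I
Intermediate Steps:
P(Z) = 1484 (P(Z) = 4*371 = 1484)
v(p, Y) = 449
N = 3*I*sqrt(246851) (N = sqrt(-2222108 + 449) = sqrt(-2221659) = 3*I*sqrt(246851) ≈ 1490.5*I)
N - P((453 - 682) - 323) = 3*I*sqrt(246851) - 1*1484 = 3*I*sqrt(246851) - 1484 = -1484 + 3*I*sqrt(246851)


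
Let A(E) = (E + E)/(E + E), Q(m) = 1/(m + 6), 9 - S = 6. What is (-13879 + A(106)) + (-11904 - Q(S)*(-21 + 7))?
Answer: -232024/9 ≈ -25780.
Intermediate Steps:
S = 3 (S = 9 - 1*6 = 9 - 6 = 3)
Q(m) = 1/(6 + m)
A(E) = 1 (A(E) = (2*E)/((2*E)) = (2*E)*(1/(2*E)) = 1)
(-13879 + A(106)) + (-11904 - Q(S)*(-21 + 7)) = (-13879 + 1) + (-11904 - (-21 + 7)/(6 + 3)) = -13878 + (-11904 - (-14)/9) = -13878 + (-11904 - 1*(-14/9)) = -13878 + (-11904 + 14/9) = -13878 - 107122/9 = -232024/9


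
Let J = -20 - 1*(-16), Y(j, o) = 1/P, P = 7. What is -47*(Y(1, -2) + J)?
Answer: 1269/7 ≈ 181.29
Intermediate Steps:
Y(j, o) = 1/7
J = -4 (J = -20 + 16 = -4)
-47*(Y(1, -2) + J) = -47*(1/7 - 4) = -47*(-27/7) = 1269/7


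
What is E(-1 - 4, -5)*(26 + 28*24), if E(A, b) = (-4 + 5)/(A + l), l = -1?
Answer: -349/3 ≈ -116.33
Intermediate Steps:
E(A, b) = 1/(-1 + A) (E(A, b) = (-4 + 5)/(A - 1) = 1/(-1 + A))
E(-1 - 4, -5)*(26 + 28*24) = (26 + 28*24)/(-1 + (-1 - 4)) = (26 + 672)/(-1 - 5) = 698/(-6) = -1/6*698 = -349/3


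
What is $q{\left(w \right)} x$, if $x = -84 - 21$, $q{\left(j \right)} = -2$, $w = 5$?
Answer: $210$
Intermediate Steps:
$x = -105$
$q{\left(w \right)} x = \left(-2\right) \left(-105\right) = 210$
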